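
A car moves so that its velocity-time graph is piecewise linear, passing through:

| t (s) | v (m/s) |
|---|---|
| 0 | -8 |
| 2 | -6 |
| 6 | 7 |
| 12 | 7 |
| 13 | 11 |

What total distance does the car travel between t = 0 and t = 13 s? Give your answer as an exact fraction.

Total distance travelled is ∫|v| dt — sum the magnitudes of each area piece.
0–2 s: |½(-8 + -6)(2)| = 14 m
2–6 s: v = 0 at t = 50/13 s; triangle areas 72/13 + 98/13 = 170/13 m
6–12 s: |7| × 6 = 42 m
12–13 s: |½(7 + 11)(1)| = 9 m
Total distance = 1015/13 m

1015/13 m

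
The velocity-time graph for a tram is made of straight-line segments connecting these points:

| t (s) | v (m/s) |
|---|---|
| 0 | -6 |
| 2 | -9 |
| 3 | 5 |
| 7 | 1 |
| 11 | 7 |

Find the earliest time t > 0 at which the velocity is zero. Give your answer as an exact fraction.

t = 37/14 s

v changes sign on 2–3 s (from -9 to 5); the graph is linear there, so v = 0 at t = 2 + (9)·(3 − 2)/(5 − -9) = 37/14 s.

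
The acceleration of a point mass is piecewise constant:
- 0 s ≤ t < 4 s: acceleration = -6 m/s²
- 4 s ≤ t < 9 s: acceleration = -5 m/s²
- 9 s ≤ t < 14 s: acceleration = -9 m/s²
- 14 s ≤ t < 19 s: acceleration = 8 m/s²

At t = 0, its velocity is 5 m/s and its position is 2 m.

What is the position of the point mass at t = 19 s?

On each constant-a segment, Δv = aΔt and Δx = v₀Δt + ½aΔt²; chain segment to segment.
0–4 s: v starts 5 m/s; Δx = 5·4 + ½·-6·4² = -28 m; v ends -19 m/s.
4–9 s: v starts -19 m/s; Δx = -19·5 + ½·-5·5² = -157.5 m; v ends -44 m/s.
9–14 s: v starts -44 m/s; Δx = -44·5 + ½·-9·5² = -332.5 m; v ends -89 m/s.
14–19 s: v starts -89 m/s; Δx = -89·5 + ½·8·5² = -345 m; v ends -49 m/s.
x(19) = 2 + Σ Δx = -861 m.

-861 m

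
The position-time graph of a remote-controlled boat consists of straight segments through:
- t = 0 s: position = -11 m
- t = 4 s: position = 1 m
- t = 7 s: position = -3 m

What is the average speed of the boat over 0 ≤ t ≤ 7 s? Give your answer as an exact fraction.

16/7 m/s

Average speed = (total path length)/(elapsed time); on a piecewise-linear x-t graph the path length is Σ|Δx|.
0–4 s: |Δx| = |1 − -11| = 12 m
4–7 s: |Δx| = |-3 − 1| = 4 m
Total path = 16 m; average speed = 16/7 = 16/7 m/s.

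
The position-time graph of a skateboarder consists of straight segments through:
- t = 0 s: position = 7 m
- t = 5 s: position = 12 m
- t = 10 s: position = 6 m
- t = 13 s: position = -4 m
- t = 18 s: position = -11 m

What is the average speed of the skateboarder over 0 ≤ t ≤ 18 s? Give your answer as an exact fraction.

Average speed = (total path length)/(elapsed time); on a piecewise-linear x-t graph the path length is Σ|Δx|.
0–5 s: |Δx| = |12 − 7| = 5 m
5–10 s: |Δx| = |6 − 12| = 6 m
10–13 s: |Δx| = |-4 − 6| = 10 m
13–18 s: |Δx| = |-11 − -4| = 7 m
Total path = 28 m; average speed = 28/18 = 14/9 m/s.

14/9 m/s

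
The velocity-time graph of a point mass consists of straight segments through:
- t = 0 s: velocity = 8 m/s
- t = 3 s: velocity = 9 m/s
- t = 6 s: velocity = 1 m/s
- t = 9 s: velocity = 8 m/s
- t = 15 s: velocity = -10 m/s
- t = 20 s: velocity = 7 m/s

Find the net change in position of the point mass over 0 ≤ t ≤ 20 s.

40.5 m

Displacement is the signed area under the v-t curve.
0–3 s: ½(8 + 9)(3) = 25.5 m
3–6 s: ½(9 + 1)(3) = 15 m
6–9 s: ½(1 + 8)(3) = 13.5 m
9–15 s: ½(8 + -10)(6) = -6 m
15–20 s: ½(-10 + 7)(5) = -7.5 m
Net displacement = 40.5 m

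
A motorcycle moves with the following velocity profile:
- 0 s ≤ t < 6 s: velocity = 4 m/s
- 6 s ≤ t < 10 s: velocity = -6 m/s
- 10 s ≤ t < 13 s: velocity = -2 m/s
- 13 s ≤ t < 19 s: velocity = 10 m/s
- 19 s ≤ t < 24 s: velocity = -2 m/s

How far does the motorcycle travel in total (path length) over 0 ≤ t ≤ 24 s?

Total distance travelled is ∫|v| dt — sum the magnitudes of each area piece.
0–6 s: |4| × 6 = 24 m
6–10 s: |-6| × 4 = 24 m
10–13 s: |-2| × 3 = 6 m
13–19 s: |10| × 6 = 60 m
19–24 s: |-2| × 5 = 10 m
Total distance = 124 m

124 m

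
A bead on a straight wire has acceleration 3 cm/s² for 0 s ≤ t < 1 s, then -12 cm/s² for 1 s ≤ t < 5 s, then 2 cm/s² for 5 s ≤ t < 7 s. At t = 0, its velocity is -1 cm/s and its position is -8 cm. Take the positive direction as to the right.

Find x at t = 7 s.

On each constant-a segment, Δv = aΔt and Δx = v₀Δt + ½aΔt²; chain segment to segment.
0–1 s: v starts -1 cm/s; Δx = -1·1 + ½·3·1² = 0.5 cm; v ends 2 cm/s.
1–5 s: v starts 2 cm/s; Δx = 2·4 + ½·-12·4² = -88 cm; v ends -46 cm/s.
5–7 s: v starts -46 cm/s; Δx = -46·2 + ½·2·2² = -88 cm; v ends -42 cm/s.
x(7) = -8 + Σ Δx = -183.5 cm.

-183.5 cm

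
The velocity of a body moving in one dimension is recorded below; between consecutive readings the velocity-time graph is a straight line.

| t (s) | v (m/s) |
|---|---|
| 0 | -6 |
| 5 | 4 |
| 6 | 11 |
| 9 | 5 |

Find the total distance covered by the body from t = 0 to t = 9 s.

44.5 m

Distance (not displacement) is the total path length: add the absolute areas under v-t.
0–5 s: v = 0 at t = 3 s; triangle areas 9 + 4 = 13 m
5–6 s: |½(4 + 11)(1)| = 7.5 m
6–9 s: |½(11 + 5)(3)| = 24 m
Total distance = 44.5 m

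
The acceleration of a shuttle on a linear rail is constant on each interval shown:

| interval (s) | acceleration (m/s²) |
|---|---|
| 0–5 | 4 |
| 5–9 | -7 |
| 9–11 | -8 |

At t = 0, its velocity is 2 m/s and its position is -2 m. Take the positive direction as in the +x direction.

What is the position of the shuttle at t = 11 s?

62 m

On each constant-a segment, Δv = aΔt and Δx = v₀Δt + ½aΔt²; chain segment to segment.
0–5 s: v starts 2 m/s; Δx = 2·5 + ½·4·5² = 60 m; v ends 22 m/s.
5–9 s: v starts 22 m/s; Δx = 22·4 + ½·-7·4² = 32 m; v ends -6 m/s.
9–11 s: v starts -6 m/s; Δx = -6·2 + ½·-8·2² = -28 m; v ends -22 m/s.
x(11) = -2 + Σ Δx = 62 m.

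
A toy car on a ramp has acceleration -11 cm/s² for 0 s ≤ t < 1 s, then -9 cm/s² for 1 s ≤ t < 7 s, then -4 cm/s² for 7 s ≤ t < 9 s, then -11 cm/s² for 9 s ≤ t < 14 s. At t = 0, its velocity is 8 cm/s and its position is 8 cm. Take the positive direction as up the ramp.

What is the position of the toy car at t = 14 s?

-754 cm

On each constant-a segment, Δv = aΔt and Δx = v₀Δt + ½aΔt²; chain segment to segment.
0–1 s: v starts 8 cm/s; Δx = 8·1 + ½·-11·1² = 2.5 cm; v ends -3 cm/s.
1–7 s: v starts -3 cm/s; Δx = -3·6 + ½·-9·6² = -180 cm; v ends -57 cm/s.
7–9 s: v starts -57 cm/s; Δx = -57·2 + ½·-4·2² = -122 cm; v ends -65 cm/s.
9–14 s: v starts -65 cm/s; Δx = -65·5 + ½·-11·5² = -462.5 cm; v ends -120 cm/s.
x(14) = 8 + Σ Δx = -754 cm.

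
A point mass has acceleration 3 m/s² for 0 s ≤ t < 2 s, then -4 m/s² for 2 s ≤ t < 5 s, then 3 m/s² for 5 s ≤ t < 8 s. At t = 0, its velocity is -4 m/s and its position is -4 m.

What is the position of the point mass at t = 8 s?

On each constant-a segment, Δv = aΔt and Δx = v₀Δt + ½aΔt²; chain segment to segment.
0–2 s: v starts -4 m/s; Δx = -4·2 + ½·3·2² = -2 m; v ends 2 m/s.
2–5 s: v starts 2 m/s; Δx = 2·3 + ½·-4·3² = -12 m; v ends -10 m/s.
5–8 s: v starts -10 m/s; Δx = -10·3 + ½·3·3² = -16.5 m; v ends -1 m/s.
x(8) = -4 + Σ Δx = -34.5 m.

-34.5 m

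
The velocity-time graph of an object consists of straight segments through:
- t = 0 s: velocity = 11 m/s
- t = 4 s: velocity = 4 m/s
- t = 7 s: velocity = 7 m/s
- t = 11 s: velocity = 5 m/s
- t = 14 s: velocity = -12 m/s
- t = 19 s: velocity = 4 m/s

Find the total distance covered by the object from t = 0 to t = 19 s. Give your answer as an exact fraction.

1877/17 m

Total distance travelled is ∫|v| dt — sum the magnitudes of each area piece.
0–4 s: |½(11 + 4)(4)| = 30 m
4–7 s: |½(4 + 7)(3)| = 16.5 m
7–11 s: |½(7 + 5)(4)| = 24 m
11–14 s: v = 0 at t = 202/17 s; triangle areas 75/34 + 216/17 = 507/34 m
14–19 s: v = 0 at t = 17.75 s; triangle areas 22.5 + 2.5 = 25 m
Total distance = 1877/17 m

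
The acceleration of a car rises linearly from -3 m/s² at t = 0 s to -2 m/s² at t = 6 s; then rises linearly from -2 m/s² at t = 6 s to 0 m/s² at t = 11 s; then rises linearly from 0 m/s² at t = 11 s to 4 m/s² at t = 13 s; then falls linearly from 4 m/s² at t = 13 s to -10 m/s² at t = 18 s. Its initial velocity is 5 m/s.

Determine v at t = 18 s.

-26 m/s

Δv equals the area under the a-t graph; then v = v₀ + Δv.
0–6 s: ½(-3 + -2)(6) = -15 m/s
6–11 s: ½(-2 + 0)(5) = -5 m/s
11–13 s: ½(0 + 4)(2) = 4 m/s
13–18 s: ½(4 + -10)(5) = -15 m/s
Δv = -31 m/s, so v(18) = 5 + (-31) = -26 m/s.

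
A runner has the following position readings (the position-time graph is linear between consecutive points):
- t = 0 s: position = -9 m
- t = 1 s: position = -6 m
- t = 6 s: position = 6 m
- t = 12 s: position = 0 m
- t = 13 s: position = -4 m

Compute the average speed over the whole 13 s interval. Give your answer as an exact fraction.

Average speed = (total path length)/(elapsed time); on a piecewise-linear x-t graph the path length is Σ|Δx|.
0–1 s: |Δx| = |-6 − -9| = 3 m
1–6 s: |Δx| = |6 − -6| = 12 m
6–12 s: |Δx| = |0 − 6| = 6 m
12–13 s: |Δx| = |-4 − 0| = 4 m
Total path = 25 m; average speed = 25/13 = 25/13 m/s.

25/13 m/s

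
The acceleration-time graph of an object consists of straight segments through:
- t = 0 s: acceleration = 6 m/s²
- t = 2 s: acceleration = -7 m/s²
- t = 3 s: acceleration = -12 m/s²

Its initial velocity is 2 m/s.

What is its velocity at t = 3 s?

Δv equals the area under the a-t graph; then v = v₀ + Δv.
0–2 s: ½(6 + -7)(2) = -1 m/s
2–3 s: ½(-7 + -12)(1) = -9.5 m/s
Δv = -10.5 m/s, so v(3) = 2 + (-10.5) = -8.5 m/s.

-8.5 m/s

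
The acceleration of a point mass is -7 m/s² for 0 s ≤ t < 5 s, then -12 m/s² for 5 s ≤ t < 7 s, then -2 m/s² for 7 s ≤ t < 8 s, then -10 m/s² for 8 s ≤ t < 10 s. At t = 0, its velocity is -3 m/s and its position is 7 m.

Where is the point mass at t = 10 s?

On each constant-a segment, Δv = aΔt and Δx = v₀Δt + ½aΔt²; chain segment to segment.
0–5 s: v starts -3 m/s; Δx = -3·5 + ½·-7·5² = -102.5 m; v ends -38 m/s.
5–7 s: v starts -38 m/s; Δx = -38·2 + ½·-12·2² = -100 m; v ends -62 m/s.
7–8 s: v starts -62 m/s; Δx = -62·1 + ½·-2·1² = -63 m; v ends -64 m/s.
8–10 s: v starts -64 m/s; Δx = -64·2 + ½·-10·2² = -148 m; v ends -84 m/s.
x(10) = 7 + Σ Δx = -406.5 m.

-406.5 m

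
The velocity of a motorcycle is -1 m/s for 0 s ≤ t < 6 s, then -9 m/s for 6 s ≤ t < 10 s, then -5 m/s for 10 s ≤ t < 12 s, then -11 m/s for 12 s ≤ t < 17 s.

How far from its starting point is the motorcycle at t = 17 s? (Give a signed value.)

-107 m

Net displacement equals the area under the velocity-time graph (areas below the axis count negative).
0–6 s: -1 × 6 = -6 m
6–10 s: -9 × 4 = -36 m
10–12 s: -5 × 2 = -10 m
12–17 s: -11 × 5 = -55 m
Net displacement = -107 m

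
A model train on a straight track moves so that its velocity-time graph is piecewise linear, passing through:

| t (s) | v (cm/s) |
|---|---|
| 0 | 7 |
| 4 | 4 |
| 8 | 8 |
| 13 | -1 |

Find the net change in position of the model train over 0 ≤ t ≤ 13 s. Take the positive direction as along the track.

Displacement is the signed area under the v-t curve.
0–4 s: ½(7 + 4)(4) = 22 cm
4–8 s: ½(4 + 8)(4) = 24 cm
8–13 s: ½(8 + -1)(5) = 17.5 cm
Net displacement = 63.5 cm

63.5 cm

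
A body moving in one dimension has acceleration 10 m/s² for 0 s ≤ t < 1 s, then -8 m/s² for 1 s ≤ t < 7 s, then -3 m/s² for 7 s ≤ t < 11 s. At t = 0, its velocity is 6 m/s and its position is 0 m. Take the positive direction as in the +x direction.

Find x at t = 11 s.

-189 m

On each constant-a segment, Δv = aΔt and Δx = v₀Δt + ½aΔt²; chain segment to segment.
0–1 s: v starts 6 m/s; Δx = 6·1 + ½·10·1² = 11 m; v ends 16 m/s.
1–7 s: v starts 16 m/s; Δx = 16·6 + ½·-8·6² = -48 m; v ends -32 m/s.
7–11 s: v starts -32 m/s; Δx = -32·4 + ½·-3·4² = -152 m; v ends -44 m/s.
x(11) = 0 + Σ Δx = -189 m.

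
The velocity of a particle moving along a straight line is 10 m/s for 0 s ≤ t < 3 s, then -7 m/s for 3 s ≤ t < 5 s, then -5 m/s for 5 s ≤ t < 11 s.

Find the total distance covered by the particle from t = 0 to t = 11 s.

Distance (not displacement) is the total path length: add the absolute areas under v-t.
0–3 s: |10| × 3 = 30 m
3–5 s: |-7| × 2 = 14 m
5–11 s: |-5| × 6 = 30 m
Total distance = 74 m

74 m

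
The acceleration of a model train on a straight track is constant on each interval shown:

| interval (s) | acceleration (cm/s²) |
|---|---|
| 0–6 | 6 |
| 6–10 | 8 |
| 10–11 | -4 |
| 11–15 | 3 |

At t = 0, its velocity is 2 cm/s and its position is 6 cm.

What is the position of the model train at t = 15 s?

698 cm

On each constant-a segment, Δv = aΔt and Δx = v₀Δt + ½aΔt²; chain segment to segment.
0–6 s: v starts 2 cm/s; Δx = 2·6 + ½·6·6² = 120 cm; v ends 38 cm/s.
6–10 s: v starts 38 cm/s; Δx = 38·4 + ½·8·4² = 216 cm; v ends 70 cm/s.
10–11 s: v starts 70 cm/s; Δx = 70·1 + ½·-4·1² = 68 cm; v ends 66 cm/s.
11–15 s: v starts 66 cm/s; Δx = 66·4 + ½·3·4² = 288 cm; v ends 78 cm/s.
x(15) = 6 + Σ Δx = 698 cm.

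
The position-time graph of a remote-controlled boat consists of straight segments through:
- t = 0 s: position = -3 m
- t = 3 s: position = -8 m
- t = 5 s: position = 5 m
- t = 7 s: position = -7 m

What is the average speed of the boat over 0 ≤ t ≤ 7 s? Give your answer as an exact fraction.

30/7 m/s

Average speed = (total path length)/(elapsed time); on a piecewise-linear x-t graph the path length is Σ|Δx|.
0–3 s: |Δx| = |-8 − -3| = 5 m
3–5 s: |Δx| = |5 − -8| = 13 m
5–7 s: |Δx| = |-7 − 5| = 12 m
Total path = 30 m; average speed = 30/7 = 30/7 m/s.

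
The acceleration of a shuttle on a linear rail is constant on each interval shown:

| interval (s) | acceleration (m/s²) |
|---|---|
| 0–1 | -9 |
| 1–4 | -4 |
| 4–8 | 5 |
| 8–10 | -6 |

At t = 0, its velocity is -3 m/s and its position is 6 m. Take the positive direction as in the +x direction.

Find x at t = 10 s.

On each constant-a segment, Δv = aΔt and Δx = v₀Δt + ½aΔt²; chain segment to segment.
0–1 s: v starts -3 m/s; Δx = -3·1 + ½·-9·1² = -7.5 m; v ends -12 m/s.
1–4 s: v starts -12 m/s; Δx = -12·3 + ½·-4·3² = -54 m; v ends -24 m/s.
4–8 s: v starts -24 m/s; Δx = -24·4 + ½·5·4² = -56 m; v ends -4 m/s.
8–10 s: v starts -4 m/s; Δx = -4·2 + ½·-6·2² = -20 m; v ends -16 m/s.
x(10) = 6 + Σ Δx = -131.5 m.

-131.5 m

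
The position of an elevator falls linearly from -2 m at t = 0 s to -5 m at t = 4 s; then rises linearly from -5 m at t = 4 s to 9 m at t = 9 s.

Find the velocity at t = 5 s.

2.8 m/s

Velocity is the slope of the x-t graph on 4–9 s: (9 − -5)/(9 − 4) = 2.8 m/s.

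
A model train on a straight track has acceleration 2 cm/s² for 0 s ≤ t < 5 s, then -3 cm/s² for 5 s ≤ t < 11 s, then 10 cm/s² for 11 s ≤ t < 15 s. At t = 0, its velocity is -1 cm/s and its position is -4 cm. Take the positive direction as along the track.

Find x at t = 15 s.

60 cm

On each constant-a segment, Δv = aΔt and Δx = v₀Δt + ½aΔt²; chain segment to segment.
0–5 s: v starts -1 cm/s; Δx = -1·5 + ½·2·5² = 20 cm; v ends 9 cm/s.
5–11 s: v starts 9 cm/s; Δx = 9·6 + ½·-3·6² = 0 cm; v ends -9 cm/s.
11–15 s: v starts -9 cm/s; Δx = -9·4 + ½·10·4² = 44 cm; v ends 31 cm/s.
x(15) = -4 + Σ Δx = 60 cm.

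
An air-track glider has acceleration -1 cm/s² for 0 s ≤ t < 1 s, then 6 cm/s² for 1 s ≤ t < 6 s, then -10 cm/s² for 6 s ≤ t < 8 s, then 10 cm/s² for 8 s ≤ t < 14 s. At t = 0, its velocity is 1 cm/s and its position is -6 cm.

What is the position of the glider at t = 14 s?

349.5 cm

On each constant-a segment, Δv = aΔt and Δx = v₀Δt + ½aΔt²; chain segment to segment.
0–1 s: v starts 1 cm/s; Δx = 1·1 + ½·-1·1² = 0.5 cm; v ends 0 cm/s.
1–6 s: v starts 0 cm/s; Δx = 0·5 + ½·6·5² = 75 cm; v ends 30 cm/s.
6–8 s: v starts 30 cm/s; Δx = 30·2 + ½·-10·2² = 40 cm; v ends 10 cm/s.
8–14 s: v starts 10 cm/s; Δx = 10·6 + ½·10·6² = 240 cm; v ends 70 cm/s.
x(14) = -6 + Σ Δx = 349.5 cm.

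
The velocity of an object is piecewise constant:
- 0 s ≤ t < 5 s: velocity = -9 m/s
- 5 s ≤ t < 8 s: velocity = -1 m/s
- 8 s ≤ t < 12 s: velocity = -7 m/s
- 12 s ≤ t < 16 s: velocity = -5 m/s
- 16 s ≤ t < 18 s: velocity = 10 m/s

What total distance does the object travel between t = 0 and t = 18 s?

Distance (not displacement) is the total path length: add the absolute areas under v-t.
0–5 s: |-9| × 5 = 45 m
5–8 s: |-1| × 3 = 3 m
8–12 s: |-7| × 4 = 28 m
12–16 s: |-5| × 4 = 20 m
16–18 s: |10| × 2 = 20 m
Total distance = 116 m

116 m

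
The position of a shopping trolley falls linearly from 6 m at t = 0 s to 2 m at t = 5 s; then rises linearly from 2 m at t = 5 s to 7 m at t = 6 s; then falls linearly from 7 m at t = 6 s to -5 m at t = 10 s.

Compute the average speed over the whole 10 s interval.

2.1 m/s

Average speed = (total path length)/(elapsed time); on a piecewise-linear x-t graph the path length is Σ|Δx|.
0–5 s: |Δx| = |2 − 6| = 4 m
5–6 s: |Δx| = |7 − 2| = 5 m
6–10 s: |Δx| = |-5 − 7| = 12 m
Total path = 21 m; average speed = 21/10 = 2.1 m/s.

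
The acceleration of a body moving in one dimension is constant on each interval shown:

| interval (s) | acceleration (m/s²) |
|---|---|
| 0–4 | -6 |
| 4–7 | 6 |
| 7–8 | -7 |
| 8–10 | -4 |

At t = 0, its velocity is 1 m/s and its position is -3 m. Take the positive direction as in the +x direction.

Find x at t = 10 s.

-129.5 m

On each constant-a segment, Δv = aΔt and Δx = v₀Δt + ½aΔt²; chain segment to segment.
0–4 s: v starts 1 m/s; Δx = 1·4 + ½·-6·4² = -44 m; v ends -23 m/s.
4–7 s: v starts -23 m/s; Δx = -23·3 + ½·6·3² = -42 m; v ends -5 m/s.
7–8 s: v starts -5 m/s; Δx = -5·1 + ½·-7·1² = -8.5 m; v ends -12 m/s.
8–10 s: v starts -12 m/s; Δx = -12·2 + ½·-4·2² = -32 m; v ends -20 m/s.
x(10) = -3 + Σ Δx = -129.5 m.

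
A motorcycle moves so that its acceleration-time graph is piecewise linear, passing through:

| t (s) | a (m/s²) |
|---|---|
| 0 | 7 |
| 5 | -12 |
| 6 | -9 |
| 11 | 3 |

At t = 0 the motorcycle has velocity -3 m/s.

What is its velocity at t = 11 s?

-41 m/s

Δv equals the area under the a-t graph; then v = v₀ + Δv.
0–5 s: ½(7 + -12)(5) = -12.5 m/s
5–6 s: ½(-12 + -9)(1) = -10.5 m/s
6–11 s: ½(-9 + 3)(5) = -15 m/s
Δv = -38 m/s, so v(11) = -3 + (-38) = -41 m/s.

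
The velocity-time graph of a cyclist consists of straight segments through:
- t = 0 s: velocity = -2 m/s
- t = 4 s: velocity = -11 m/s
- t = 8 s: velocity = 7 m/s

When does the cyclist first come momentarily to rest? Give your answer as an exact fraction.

v changes sign on 4–8 s (from -11 to 7); the graph is linear there, so v = 0 at t = 4 + (11)·(8 − 4)/(7 − -11) = 58/9 s.

t = 58/9 s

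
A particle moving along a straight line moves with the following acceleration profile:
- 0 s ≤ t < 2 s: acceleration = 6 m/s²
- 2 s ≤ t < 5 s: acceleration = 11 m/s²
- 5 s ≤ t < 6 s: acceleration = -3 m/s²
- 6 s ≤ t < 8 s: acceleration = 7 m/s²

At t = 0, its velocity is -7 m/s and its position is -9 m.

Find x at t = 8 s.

174 m

On each constant-a segment, Δv = aΔt and Δx = v₀Δt + ½aΔt²; chain segment to segment.
0–2 s: v starts -7 m/s; Δx = -7·2 + ½·6·2² = -2 m; v ends 5 m/s.
2–5 s: v starts 5 m/s; Δx = 5·3 + ½·11·3² = 64.5 m; v ends 38 m/s.
5–6 s: v starts 38 m/s; Δx = 38·1 + ½·-3·1² = 36.5 m; v ends 35 m/s.
6–8 s: v starts 35 m/s; Δx = 35·2 + ½·7·2² = 84 m; v ends 49 m/s.
x(8) = -9 + Σ Δx = 174 m.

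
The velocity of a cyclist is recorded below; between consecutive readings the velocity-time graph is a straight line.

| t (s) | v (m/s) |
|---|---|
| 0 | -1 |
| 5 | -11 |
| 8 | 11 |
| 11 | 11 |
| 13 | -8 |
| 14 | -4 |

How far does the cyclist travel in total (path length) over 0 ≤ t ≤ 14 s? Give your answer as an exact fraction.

Distance (not displacement) is the total path length: add the absolute areas under v-t.
0–5 s: |½(-1 + -11)(5)| = 30 m
5–8 s: v = 0 at t = 6.5 s; triangle areas 8.25 + 8.25 = 16.5 m
8–11 s: |11| × 3 = 33 m
11–13 s: v = 0 at t = 231/19 s; triangle areas 121/19 + 64/19 = 185/19 m
13–14 s: |½(-8 + -4)(1)| = 6 m
Total distance = 3619/38 m

3619/38 m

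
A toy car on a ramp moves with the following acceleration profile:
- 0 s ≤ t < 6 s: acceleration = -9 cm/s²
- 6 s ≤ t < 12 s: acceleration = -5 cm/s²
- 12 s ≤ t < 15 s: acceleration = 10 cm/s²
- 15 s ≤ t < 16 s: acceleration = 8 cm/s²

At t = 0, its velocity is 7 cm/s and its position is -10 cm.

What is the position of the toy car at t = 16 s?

On each constant-a segment, Δv = aΔt and Δx = v₀Δt + ½aΔt²; chain segment to segment.
0–6 s: v starts 7 cm/s; Δx = 7·6 + ½·-9·6² = -120 cm; v ends -47 cm/s.
6–12 s: v starts -47 cm/s; Δx = -47·6 + ½·-5·6² = -372 cm; v ends -77 cm/s.
12–15 s: v starts -77 cm/s; Δx = -77·3 + ½·10·3² = -186 cm; v ends -47 cm/s.
15–16 s: v starts -47 cm/s; Δx = -47·1 + ½·8·1² = -43 cm; v ends -39 cm/s.
x(16) = -10 + Σ Δx = -731 cm.

-731 cm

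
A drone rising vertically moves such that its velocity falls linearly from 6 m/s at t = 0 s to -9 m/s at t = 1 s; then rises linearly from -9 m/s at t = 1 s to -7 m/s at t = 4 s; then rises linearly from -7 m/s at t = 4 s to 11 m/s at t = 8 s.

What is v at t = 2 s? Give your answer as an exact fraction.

-25/3 m/s

On 1–4 s the graph is linear from -9 to -7 m/s: v(2) = -9 + (-7 − -9)·(2 − 1)/(4 − 1) = -25/3 m/s.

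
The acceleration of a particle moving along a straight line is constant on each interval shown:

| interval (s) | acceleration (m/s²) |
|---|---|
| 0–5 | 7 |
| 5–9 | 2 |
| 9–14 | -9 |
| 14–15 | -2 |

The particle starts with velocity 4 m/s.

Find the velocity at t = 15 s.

Δv equals the area under the a-t graph; then v = v₀ + Δv.
0–5 s: 7 × 5 = 35 m/s
5–9 s: 2 × 4 = 8 m/s
9–14 s: -9 × 5 = -45 m/s
14–15 s: -2 × 1 = -2 m/s
Δv = -4 m/s, so v(15) = 4 + (-4) = 0 m/s.

0 m/s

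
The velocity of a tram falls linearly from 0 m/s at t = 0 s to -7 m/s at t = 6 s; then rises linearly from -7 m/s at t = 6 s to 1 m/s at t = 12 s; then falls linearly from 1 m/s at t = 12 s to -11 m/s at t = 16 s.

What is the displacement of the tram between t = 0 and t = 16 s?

-59 m

Net displacement equals the area under the velocity-time graph (areas below the axis count negative).
0–6 s: ½(0 + -7)(6) = -21 m
6–12 s: ½(-7 + 1)(6) = -18 m
12–16 s: ½(1 + -11)(4) = -20 m
Net displacement = -59 m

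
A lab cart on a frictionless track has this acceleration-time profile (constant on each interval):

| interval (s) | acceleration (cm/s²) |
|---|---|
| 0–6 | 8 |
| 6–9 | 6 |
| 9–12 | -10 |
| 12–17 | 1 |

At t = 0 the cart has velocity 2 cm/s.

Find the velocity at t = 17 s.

43 cm/s

Δv equals the area under the a-t graph; then v = v₀ + Δv.
0–6 s: 8 × 6 = 48 cm/s
6–9 s: 6 × 3 = 18 cm/s
9–12 s: -10 × 3 = -30 cm/s
12–17 s: 1 × 5 = 5 cm/s
Δv = 41 cm/s, so v(17) = 2 + (41) = 43 cm/s.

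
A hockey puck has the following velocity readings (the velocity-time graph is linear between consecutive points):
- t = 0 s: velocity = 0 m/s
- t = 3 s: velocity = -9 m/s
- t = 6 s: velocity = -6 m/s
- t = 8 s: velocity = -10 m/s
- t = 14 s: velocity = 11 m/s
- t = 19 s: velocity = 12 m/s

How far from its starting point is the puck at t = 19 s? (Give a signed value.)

Displacement is the signed area under the v-t curve.
0–3 s: ½(0 + -9)(3) = -13.5 m
3–6 s: ½(-9 + -6)(3) = -22.5 m
6–8 s: ½(-6 + -10)(2) = -16 m
8–14 s: ½(-10 + 11)(6) = 3 m
14–19 s: ½(11 + 12)(5) = 57.5 m
Net displacement = 8.5 m

8.5 m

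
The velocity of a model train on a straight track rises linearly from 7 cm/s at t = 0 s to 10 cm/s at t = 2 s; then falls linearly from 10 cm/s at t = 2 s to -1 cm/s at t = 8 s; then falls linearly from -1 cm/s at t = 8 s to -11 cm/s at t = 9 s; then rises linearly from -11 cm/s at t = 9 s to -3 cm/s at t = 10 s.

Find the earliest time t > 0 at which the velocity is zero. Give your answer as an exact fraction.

v changes sign on 2–8 s (from 10 to -1); the graph is linear there, so v = 0 at t = 2 + (-10)·(8 − 2)/(-1 − 10) = 82/11 s.

t = 82/11 s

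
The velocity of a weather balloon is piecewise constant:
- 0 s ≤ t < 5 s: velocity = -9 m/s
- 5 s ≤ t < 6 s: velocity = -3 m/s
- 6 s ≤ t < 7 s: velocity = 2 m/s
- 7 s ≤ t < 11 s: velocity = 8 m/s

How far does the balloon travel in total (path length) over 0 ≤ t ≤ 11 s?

Total distance travelled is ∫|v| dt — sum the magnitudes of each area piece.
0–5 s: |-9| × 5 = 45 m
5–6 s: |-3| × 1 = 3 m
6–7 s: |2| × 1 = 2 m
7–11 s: |8| × 4 = 32 m
Total distance = 82 m

82 m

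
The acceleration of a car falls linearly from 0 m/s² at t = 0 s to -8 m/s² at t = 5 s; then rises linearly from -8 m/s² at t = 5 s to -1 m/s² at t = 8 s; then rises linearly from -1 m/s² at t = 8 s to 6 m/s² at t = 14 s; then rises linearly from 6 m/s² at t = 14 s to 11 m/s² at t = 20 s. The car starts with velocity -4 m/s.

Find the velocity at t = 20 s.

Δv equals the area under the a-t graph; then v = v₀ + Δv.
0–5 s: ½(0 + -8)(5) = -20 m/s
5–8 s: ½(-8 + -1)(3) = -13.5 m/s
8–14 s: ½(-1 + 6)(6) = 15 m/s
14–20 s: ½(6 + 11)(6) = 51 m/s
Δv = 32.5 m/s, so v(20) = -4 + (32.5) = 28.5 m/s.

28.5 m/s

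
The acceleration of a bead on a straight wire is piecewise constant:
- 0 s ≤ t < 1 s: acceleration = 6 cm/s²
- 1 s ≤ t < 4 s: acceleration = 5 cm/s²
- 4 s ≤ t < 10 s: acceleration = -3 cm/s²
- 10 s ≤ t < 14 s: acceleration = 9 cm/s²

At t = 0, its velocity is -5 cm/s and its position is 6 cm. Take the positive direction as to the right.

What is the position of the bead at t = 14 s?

On each constant-a segment, Δv = aΔt and Δx = v₀Δt + ½aΔt²; chain segment to segment.
0–1 s: v starts -5 cm/s; Δx = -5·1 + ½·6·1² = -2 cm; v ends 1 cm/s.
1–4 s: v starts 1 cm/s; Δx = 1·3 + ½·5·3² = 25.5 cm; v ends 16 cm/s.
4–10 s: v starts 16 cm/s; Δx = 16·6 + ½·-3·6² = 42 cm; v ends -2 cm/s.
10–14 s: v starts -2 cm/s; Δx = -2·4 + ½·9·4² = 64 cm; v ends 34 cm/s.
x(14) = 6 + Σ Δx = 135.5 cm.

135.5 cm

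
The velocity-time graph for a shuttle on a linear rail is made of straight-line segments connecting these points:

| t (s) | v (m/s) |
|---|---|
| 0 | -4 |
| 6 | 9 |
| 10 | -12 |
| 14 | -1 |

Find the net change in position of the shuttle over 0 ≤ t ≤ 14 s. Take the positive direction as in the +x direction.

-17 m

Net displacement equals the area under the velocity-time graph (areas below the axis count negative).
0–6 s: ½(-4 + 9)(6) = 15 m
6–10 s: ½(9 + -12)(4) = -6 m
10–14 s: ½(-12 + -1)(4) = -26 m
Net displacement = -17 m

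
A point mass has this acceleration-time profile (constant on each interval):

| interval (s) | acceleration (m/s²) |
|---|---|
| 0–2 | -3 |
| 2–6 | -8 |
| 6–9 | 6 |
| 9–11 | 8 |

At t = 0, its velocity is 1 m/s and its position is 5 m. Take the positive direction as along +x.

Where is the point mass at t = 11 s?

On each constant-a segment, Δv = aΔt and Δx = v₀Δt + ½aΔt²; chain segment to segment.
0–2 s: v starts 1 m/s; Δx = 1·2 + ½·-3·2² = -4 m; v ends -5 m/s.
2–6 s: v starts -5 m/s; Δx = -5·4 + ½·-8·4² = -84 m; v ends -37 m/s.
6–9 s: v starts -37 m/s; Δx = -37·3 + ½·6·3² = -84 m; v ends -19 m/s.
9–11 s: v starts -19 m/s; Δx = -19·2 + ½·8·2² = -22 m; v ends -3 m/s.
x(11) = 5 + Σ Δx = -189 m.

-189 m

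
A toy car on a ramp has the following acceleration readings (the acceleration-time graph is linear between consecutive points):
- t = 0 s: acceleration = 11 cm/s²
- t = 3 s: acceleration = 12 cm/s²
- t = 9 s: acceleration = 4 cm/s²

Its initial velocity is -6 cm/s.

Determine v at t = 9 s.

76.5 cm/s

Δv equals the area under the a-t graph; then v = v₀ + Δv.
0–3 s: ½(11 + 12)(3) = 34.5 cm/s
3–9 s: ½(12 + 4)(6) = 48 cm/s
Δv = 82.5 cm/s, so v(9) = -6 + (82.5) = 76.5 cm/s.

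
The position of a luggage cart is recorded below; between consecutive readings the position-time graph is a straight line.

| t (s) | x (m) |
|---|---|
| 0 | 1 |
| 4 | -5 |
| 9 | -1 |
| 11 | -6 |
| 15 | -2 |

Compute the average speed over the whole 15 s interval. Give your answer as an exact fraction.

19/15 m/s

Average speed = (total path length)/(elapsed time); on a piecewise-linear x-t graph the path length is Σ|Δx|.
0–4 s: |Δx| = |-5 − 1| = 6 m
4–9 s: |Δx| = |-1 − -5| = 4 m
9–11 s: |Δx| = |-6 − -1| = 5 m
11–15 s: |Δx| = |-2 − -6| = 4 m
Total path = 19 m; average speed = 19/15 = 19/15 m/s.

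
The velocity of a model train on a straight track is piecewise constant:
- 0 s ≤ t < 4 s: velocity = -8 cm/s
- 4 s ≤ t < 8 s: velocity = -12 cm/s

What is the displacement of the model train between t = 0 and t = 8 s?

Displacement is the signed area under the v-t curve.
0–4 s: -8 × 4 = -32 cm
4–8 s: -12 × 4 = -48 cm
Net displacement = -80 cm

-80 cm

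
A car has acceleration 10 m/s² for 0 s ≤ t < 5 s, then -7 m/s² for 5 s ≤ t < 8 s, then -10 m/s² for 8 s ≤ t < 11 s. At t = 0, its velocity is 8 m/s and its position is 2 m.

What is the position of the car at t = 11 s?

On each constant-a segment, Δv = aΔt and Δx = v₀Δt + ½aΔt²; chain segment to segment.
0–5 s: v starts 8 m/s; Δx = 8·5 + ½·10·5² = 165 m; v ends 58 m/s.
5–8 s: v starts 58 m/s; Δx = 58·3 + ½·-7·3² = 142.5 m; v ends 37 m/s.
8–11 s: v starts 37 m/s; Δx = 37·3 + ½·-10·3² = 66 m; v ends 7 m/s.
x(11) = 2 + Σ Δx = 375.5 m.

375.5 m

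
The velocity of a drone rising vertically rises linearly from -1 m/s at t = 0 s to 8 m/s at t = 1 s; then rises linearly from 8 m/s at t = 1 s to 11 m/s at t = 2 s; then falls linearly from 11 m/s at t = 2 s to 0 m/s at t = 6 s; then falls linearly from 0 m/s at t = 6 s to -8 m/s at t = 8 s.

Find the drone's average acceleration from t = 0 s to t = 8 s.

-0.875 m/s²

Average acceleration = Δv/Δt = (-8 − -1)/(8 − 0) = -0.875 m/s².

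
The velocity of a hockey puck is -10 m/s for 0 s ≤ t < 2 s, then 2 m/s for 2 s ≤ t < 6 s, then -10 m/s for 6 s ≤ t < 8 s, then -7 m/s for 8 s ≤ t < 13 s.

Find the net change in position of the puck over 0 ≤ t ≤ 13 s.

Displacement is the signed area under the v-t curve.
0–2 s: -10 × 2 = -20 m
2–6 s: 2 × 4 = 8 m
6–8 s: -10 × 2 = -20 m
8–13 s: -7 × 5 = -35 m
Net displacement = -67 m

-67 m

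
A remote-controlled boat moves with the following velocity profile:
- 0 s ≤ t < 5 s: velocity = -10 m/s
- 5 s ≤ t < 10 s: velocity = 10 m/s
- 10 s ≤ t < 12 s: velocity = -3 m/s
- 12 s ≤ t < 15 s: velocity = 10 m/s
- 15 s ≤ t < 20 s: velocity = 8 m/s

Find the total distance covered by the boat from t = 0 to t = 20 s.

Total distance travelled is ∫|v| dt — sum the magnitudes of each area piece.
0–5 s: |-10| × 5 = 50 m
5–10 s: |10| × 5 = 50 m
10–12 s: |-3| × 2 = 6 m
12–15 s: |10| × 3 = 30 m
15–20 s: |8| × 5 = 40 m
Total distance = 176 m

176 m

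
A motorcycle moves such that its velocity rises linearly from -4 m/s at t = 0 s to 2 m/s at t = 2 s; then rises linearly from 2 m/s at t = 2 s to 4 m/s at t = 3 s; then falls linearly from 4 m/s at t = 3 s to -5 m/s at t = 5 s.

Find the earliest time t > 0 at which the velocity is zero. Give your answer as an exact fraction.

t = 4/3 s

v changes sign on 0–2 s (from -4 to 2); the graph is linear there, so v = 0 at t = 0 + (4)·(2 − 0)/(2 − -4) = 4/3 s.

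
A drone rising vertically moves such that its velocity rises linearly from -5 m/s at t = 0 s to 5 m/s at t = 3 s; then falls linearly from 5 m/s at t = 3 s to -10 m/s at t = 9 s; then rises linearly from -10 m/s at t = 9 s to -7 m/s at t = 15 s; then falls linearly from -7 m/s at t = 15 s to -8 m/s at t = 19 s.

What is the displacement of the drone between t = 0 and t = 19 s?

-96 m

Net displacement equals the area under the velocity-time graph (areas below the axis count negative).
0–3 s: ½(-5 + 5)(3) = 0 m
3–9 s: ½(5 + -10)(6) = -15 m
9–15 s: ½(-10 + -7)(6) = -51 m
15–19 s: ½(-7 + -8)(4) = -30 m
Net displacement = -96 m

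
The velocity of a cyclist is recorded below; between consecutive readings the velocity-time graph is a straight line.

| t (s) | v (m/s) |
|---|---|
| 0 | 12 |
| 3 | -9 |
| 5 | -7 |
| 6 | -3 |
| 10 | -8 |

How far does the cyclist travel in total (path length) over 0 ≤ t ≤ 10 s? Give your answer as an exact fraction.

Total distance travelled is ∫|v| dt — sum the magnitudes of each area piece.
0–3 s: v = 0 at t = 12/7 s; triangle areas 72/7 + 81/14 = 225/14 m
3–5 s: |½(-9 + -7)(2)| = 16 m
5–6 s: |½(-7 + -3)(1)| = 5 m
6–10 s: |½(-3 + -8)(4)| = 22 m
Total distance = 827/14 m

827/14 m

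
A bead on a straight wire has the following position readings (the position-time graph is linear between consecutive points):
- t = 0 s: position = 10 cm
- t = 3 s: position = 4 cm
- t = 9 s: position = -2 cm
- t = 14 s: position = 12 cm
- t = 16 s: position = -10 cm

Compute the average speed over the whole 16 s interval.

Average speed = (total path length)/(elapsed time); on a piecewise-linear x-t graph the path length is Σ|Δx|.
0–3 s: |Δx| = |4 − 10| = 6 cm
3–9 s: |Δx| = |-2 − 4| = 6 cm
9–14 s: |Δx| = |12 − -2| = 14 cm
14–16 s: |Δx| = |-10 − 12| = 22 cm
Total path = 48 cm; average speed = 48/16 = 3 cm/s.

3 cm/s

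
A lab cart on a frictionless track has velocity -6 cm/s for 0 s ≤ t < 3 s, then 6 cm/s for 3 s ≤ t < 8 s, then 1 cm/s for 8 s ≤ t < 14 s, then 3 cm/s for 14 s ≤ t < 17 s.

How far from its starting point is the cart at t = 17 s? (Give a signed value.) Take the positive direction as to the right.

Displacement is the signed area under the v-t curve.
0–3 s: -6 × 3 = -18 cm
3–8 s: 6 × 5 = 30 cm
8–14 s: 1 × 6 = 6 cm
14–17 s: 3 × 3 = 9 cm
Net displacement = 27 cm

27 cm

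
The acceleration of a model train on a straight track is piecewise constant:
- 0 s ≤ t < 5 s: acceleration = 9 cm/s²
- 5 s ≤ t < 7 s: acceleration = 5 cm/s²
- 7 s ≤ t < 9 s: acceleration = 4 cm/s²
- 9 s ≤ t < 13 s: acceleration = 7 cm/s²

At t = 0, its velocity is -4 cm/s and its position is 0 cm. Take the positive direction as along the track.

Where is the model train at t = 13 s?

On each constant-a segment, Δv = aΔt and Δx = v₀Δt + ½aΔt²; chain segment to segment.
0–5 s: v starts -4 cm/s; Δx = -4·5 + ½·9·5² = 92.5 cm; v ends 41 cm/s.
5–7 s: v starts 41 cm/s; Δx = 41·2 + ½·5·2² = 92 cm; v ends 51 cm/s.
7–9 s: v starts 51 cm/s; Δx = 51·2 + ½·4·2² = 110 cm; v ends 59 cm/s.
9–13 s: v starts 59 cm/s; Δx = 59·4 + ½·7·4² = 292 cm; v ends 87 cm/s.
x(13) = 0 + Σ Δx = 586.5 cm.

586.5 cm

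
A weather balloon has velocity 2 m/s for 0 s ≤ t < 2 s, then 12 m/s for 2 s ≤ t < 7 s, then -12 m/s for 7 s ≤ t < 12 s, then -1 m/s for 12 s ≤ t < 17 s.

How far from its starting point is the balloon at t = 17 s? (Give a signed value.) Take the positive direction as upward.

Net displacement equals the area under the velocity-time graph (areas below the axis count negative).
0–2 s: 2 × 2 = 4 m
2–7 s: 12 × 5 = 60 m
7–12 s: -12 × 5 = -60 m
12–17 s: -1 × 5 = -5 m
Net displacement = -1 m

-1 m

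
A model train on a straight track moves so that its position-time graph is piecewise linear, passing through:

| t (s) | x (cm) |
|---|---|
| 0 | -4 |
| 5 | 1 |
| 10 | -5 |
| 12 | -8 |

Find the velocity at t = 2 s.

Velocity is the slope of the x-t graph on 0–5 s: (1 − -4)/(5 − 0) = 1 cm/s.

1 cm/s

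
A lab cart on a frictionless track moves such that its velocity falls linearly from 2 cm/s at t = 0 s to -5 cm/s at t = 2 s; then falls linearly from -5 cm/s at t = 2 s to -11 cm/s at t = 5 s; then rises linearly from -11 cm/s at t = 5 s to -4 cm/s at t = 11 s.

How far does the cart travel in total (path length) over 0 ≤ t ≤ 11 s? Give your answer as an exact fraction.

Total distance travelled is ∫|v| dt — sum the magnitudes of each area piece.
0–2 s: v = 0 at t = 4/7 s; triangle areas 4/7 + 25/7 = 29/7 cm
2–5 s: |½(-5 + -11)(3)| = 24 cm
5–11 s: |½(-11 + -4)(6)| = 45 cm
Total distance = 512/7 cm

512/7 cm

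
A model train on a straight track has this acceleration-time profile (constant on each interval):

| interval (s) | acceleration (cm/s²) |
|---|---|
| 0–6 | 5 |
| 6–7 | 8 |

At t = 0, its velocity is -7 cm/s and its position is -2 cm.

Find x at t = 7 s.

On each constant-a segment, Δv = aΔt and Δx = v₀Δt + ½aΔt²; chain segment to segment.
0–6 s: v starts -7 cm/s; Δx = -7·6 + ½·5·6² = 48 cm; v ends 23 cm/s.
6–7 s: v starts 23 cm/s; Δx = 23·1 + ½·8·1² = 27 cm; v ends 31 cm/s.
x(7) = -2 + Σ Δx = 73 cm.

73 cm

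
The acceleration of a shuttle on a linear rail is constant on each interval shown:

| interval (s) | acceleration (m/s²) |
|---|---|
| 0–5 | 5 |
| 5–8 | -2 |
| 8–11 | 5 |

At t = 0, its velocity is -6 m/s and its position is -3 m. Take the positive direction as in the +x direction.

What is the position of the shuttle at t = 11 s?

139 m

On each constant-a segment, Δv = aΔt and Δx = v₀Δt + ½aΔt²; chain segment to segment.
0–5 s: v starts -6 m/s; Δx = -6·5 + ½·5·5² = 32.5 m; v ends 19 m/s.
5–8 s: v starts 19 m/s; Δx = 19·3 + ½·-2·3² = 48 m; v ends 13 m/s.
8–11 s: v starts 13 m/s; Δx = 13·3 + ½·5·3² = 61.5 m; v ends 28 m/s.
x(11) = -3 + Σ Δx = 139 m.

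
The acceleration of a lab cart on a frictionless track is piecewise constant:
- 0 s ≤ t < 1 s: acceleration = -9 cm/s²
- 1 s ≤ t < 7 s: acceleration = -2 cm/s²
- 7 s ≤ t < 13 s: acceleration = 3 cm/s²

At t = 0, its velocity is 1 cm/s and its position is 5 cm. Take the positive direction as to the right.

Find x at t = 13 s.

-148.5 cm

On each constant-a segment, Δv = aΔt and Δx = v₀Δt + ½aΔt²; chain segment to segment.
0–1 s: v starts 1 cm/s; Δx = 1·1 + ½·-9·1² = -3.5 cm; v ends -8 cm/s.
1–7 s: v starts -8 cm/s; Δx = -8·6 + ½·-2·6² = -84 cm; v ends -20 cm/s.
7–13 s: v starts -20 cm/s; Δx = -20·6 + ½·3·6² = -66 cm; v ends -2 cm/s.
x(13) = 5 + Σ Δx = -148.5 cm.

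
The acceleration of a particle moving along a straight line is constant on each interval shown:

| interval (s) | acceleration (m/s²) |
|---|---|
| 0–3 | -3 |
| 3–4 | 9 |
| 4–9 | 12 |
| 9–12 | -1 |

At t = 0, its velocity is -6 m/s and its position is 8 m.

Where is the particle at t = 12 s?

On each constant-a segment, Δv = aΔt and Δx = v₀Δt + ½aΔt²; chain segment to segment.
0–3 s: v starts -6 m/s; Δx = -6·3 + ½·-3·3² = -31.5 m; v ends -15 m/s.
3–4 s: v starts -15 m/s; Δx = -15·1 + ½·9·1² = -10.5 m; v ends -6 m/s.
4–9 s: v starts -6 m/s; Δx = -6·5 + ½·12·5² = 120 m; v ends 54 m/s.
9–12 s: v starts 54 m/s; Δx = 54·3 + ½·-1·3² = 157.5 m; v ends 51 m/s.
x(12) = 8 + Σ Δx = 243.5 m.

243.5 m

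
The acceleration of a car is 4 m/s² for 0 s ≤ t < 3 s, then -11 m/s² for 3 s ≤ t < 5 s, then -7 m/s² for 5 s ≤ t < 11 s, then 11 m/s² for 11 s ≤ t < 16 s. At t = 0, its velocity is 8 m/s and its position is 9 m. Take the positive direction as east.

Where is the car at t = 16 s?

On each constant-a segment, Δv = aΔt and Δx = v₀Δt + ½aΔt²; chain segment to segment.
0–3 s: v starts 8 m/s; Δx = 8·3 + ½·4·3² = 42 m; v ends 20 m/s.
3–5 s: v starts 20 m/s; Δx = 20·2 + ½·-11·2² = 18 m; v ends -2 m/s.
5–11 s: v starts -2 m/s; Δx = -2·6 + ½·-7·6² = -138 m; v ends -44 m/s.
11–16 s: v starts -44 m/s; Δx = -44·5 + ½·11·5² = -82.5 m; v ends 11 m/s.
x(16) = 9 + Σ Δx = -151.5 m.

-151.5 m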